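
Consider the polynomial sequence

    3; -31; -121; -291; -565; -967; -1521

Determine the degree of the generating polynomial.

3

D1: -34, -90, -170, -274, -402, -554
D2: -56, -80, -104, -128, -152
D3: -24, -24, -24, -24
The third differences are constant, so the polynomial has degree 3.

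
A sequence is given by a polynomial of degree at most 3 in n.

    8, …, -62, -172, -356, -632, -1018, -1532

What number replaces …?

-8

Using the last 6 terms:
-110, -184, -276, -386, -514
-74, -92, -110, -128
-18, -18, -18
Constant third difference = -18.
Extend backward: -74 + 18 = -56;  -110 + 56 = -54;  -62 + 54 = -8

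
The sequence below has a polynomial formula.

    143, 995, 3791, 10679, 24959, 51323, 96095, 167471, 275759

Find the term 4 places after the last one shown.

1371551

D1: 852  2796  6888  14280  26364  44772  71376  108288
D2: 1944  4092  7392  12084  18408  26604  36912
D3: 2148  3300  4692  6324  8196  10308
D4: 1152  1392  1632  1872  2112
D5: 240  240  240  240
Constant fifth difference = 240, so extend:
2112 + 240 = 2352;  10308 + 2352 = 12660;  36912 + 12660 = 49572;  108288 + 49572 = 157860;  275759 + 157860 = 433619
2352 + 240 = 2592;  12660 + 2592 = 15252;  49572 + 15252 = 64824;  157860 + 64824 = 222684;  433619 + 222684 = 656303
2592 + 240 = 2832;  15252 + 2832 = 18084;  64824 + 18084 = 82908;  222684 + 82908 = 305592;  656303 + 305592 = 961895
2832 + 240 = 3072;  18084 + 3072 = 21156;  82908 + 21156 = 104064;  305592 + 104064 = 409656;  961895 + 409656 = 1371551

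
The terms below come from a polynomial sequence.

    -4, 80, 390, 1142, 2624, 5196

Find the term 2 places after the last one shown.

Δ: 84, 310, 752, 1482, 2572
Δ²: 226, 442, 730, 1090
Δ³: 216, 288, 360
Δ⁴: 72, 72
The fourth differences are constant (72).
360 + 72 = 432;  1090 + 432 = 1522;  2572 + 1522 = 4094;  5196 + 4094 = 9290
432 + 72 = 504;  1522 + 504 = 2026;  4094 + 2026 = 6120;  9290 + 6120 = 15410

15410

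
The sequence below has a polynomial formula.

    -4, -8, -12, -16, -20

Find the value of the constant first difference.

D1: -4, -4, -4, -4

-4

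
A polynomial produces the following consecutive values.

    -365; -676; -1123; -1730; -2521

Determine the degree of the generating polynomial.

3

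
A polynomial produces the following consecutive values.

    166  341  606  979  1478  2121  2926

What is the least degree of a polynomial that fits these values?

3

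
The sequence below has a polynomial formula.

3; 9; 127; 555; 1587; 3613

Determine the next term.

6  118  428  1032  2026
112  310  604  994
198  294  390
96  96
Fourth differences constant at 96.
390 + 96 = 486;  994 + 486 = 1480;  2026 + 1480 = 3506;  3613 + 3506 = 7119

7119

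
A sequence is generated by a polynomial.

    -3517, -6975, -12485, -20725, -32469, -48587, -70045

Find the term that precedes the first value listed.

-1529

First differences: -3458  -5510  -8240  -11744  -16118  -21458
Second differences: -2052  -2730  -3504  -4374  -5340
Third differences: -678  -774  -870  -966
Fourth differences: -96  -96  -96
The fourth differences are constant at -96.
Work back: -678 + 96 = -582;  -2052 + 582 = -1470;  -3458 + 1470 = -1988;  -3517 + 1988 = -1529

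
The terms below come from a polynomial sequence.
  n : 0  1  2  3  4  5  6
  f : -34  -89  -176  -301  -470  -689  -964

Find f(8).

-1706

First differences: -55 , -87 , -125 , -169 , -219 , -275
Second differences: -32 , -38 , -44 , -50 , -56
Third differences: -6 , -6 , -6 , -6
Constant third difference = -6, so extend:
-56 − 6 = -62;  -275 − 62 = -337;  -964 − 337 = -1301
-62 − 6 = -68;  -337 − 68 = -405;  -1301 − 405 = -1706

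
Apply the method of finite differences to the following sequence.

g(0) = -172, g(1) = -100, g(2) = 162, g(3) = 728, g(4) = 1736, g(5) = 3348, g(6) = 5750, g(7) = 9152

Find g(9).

First differences: 72 , 262 , 566 , 1008 , 1612 , 2402 , 3402
Second differences: 190 , 304 , 442 , 604 , 790 , 1000
Third differences: 114 , 138 , 162 , 186 , 210
Fourth differences: 24 , 24 , 24 , 24
Fourth differences constant at 24.
210 + 24 = 234;  1000 + 234 = 1234;  3402 + 1234 = 4636;  9152 + 4636 = 13788
234 + 24 = 258;  1234 + 258 = 1492;  4636 + 1492 = 6128;  13788 + 6128 = 19916

19916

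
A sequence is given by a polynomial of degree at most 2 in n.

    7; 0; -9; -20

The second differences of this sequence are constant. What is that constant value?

-2

First differences: -7, -9, -11
Second differences: -2, -2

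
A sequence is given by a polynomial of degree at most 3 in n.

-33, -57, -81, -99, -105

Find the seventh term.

-57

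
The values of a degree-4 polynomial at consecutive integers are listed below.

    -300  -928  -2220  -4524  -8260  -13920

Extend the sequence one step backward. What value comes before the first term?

D1: -628, -1292, -2304, -3736, -5660
D2: -664, -1012, -1432, -1924
D3: -348, -420, -492
D4: -72, -72
The fourth differences are constant at -72.
Work back: -348 + 72 = -276;  -664 + 276 = -388;  -628 + 388 = -240;  -300 + 240 = -60

-60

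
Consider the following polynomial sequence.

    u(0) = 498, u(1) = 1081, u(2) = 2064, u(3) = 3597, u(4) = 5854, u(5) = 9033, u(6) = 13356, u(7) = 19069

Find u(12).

Δ: 583  983  1533  2257  3179  4323  5713
Δ²: 400  550  724  922  1144  1390
Δ³: 150  174  198  222  246
Δ⁴: 24  24  24  24
Fourth differences constant at 24.
246 + 24 = 270;  1390 + 270 = 1660;  5713 + 1660 = 7373;  19069 + 7373 = 26442
270 + 24 = 294;  1660 + 294 = 1954;  7373 + 1954 = 9327;  26442 + 9327 = 35769
294 + 24 = 318;  1954 + 318 = 2272;  9327 + 2272 = 11599;  35769 + 11599 = 47368
318 + 24 = 342;  2272 + 342 = 2614;  11599 + 2614 = 14213;  47368 + 14213 = 61581
342 + 24 = 366;  2614 + 366 = 2980;  14213 + 2980 = 17193;  61581 + 17193 = 78774

78774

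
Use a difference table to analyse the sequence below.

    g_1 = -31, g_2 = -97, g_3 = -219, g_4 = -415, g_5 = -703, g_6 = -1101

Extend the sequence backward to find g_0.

First differences: -66, -122, -196, -288, -398
Second differences: -56, -74, -92, -110
Third differences: -18, -18, -18
The third differences are constant at -18.
Work back: -56 + 18 = -38;  -66 + 38 = -28;  -31 + 28 = -3

-3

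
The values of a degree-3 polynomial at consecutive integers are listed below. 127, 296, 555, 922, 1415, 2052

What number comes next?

Δ: 169, 259, 367, 493, 637
Δ²: 90, 108, 126, 144
Δ³: 18, 18, 18
Constant third difference = 18, so extend:
144 + 18 = 162;  637 + 162 = 799;  2052 + 799 = 2851

2851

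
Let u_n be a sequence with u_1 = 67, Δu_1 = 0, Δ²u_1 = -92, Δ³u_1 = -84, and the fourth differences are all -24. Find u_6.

Build the table forward from the leading diagonal:
Fourth differences: -24  -24  -24  -24  -24  -24
Third differences: -84  -108  -132  -156  -180  -204
Second differences: -92  -176  -284  -416  -572  -752
First differences: 0  -92  -268  -552  -968  -1540
u: 67  67  -25  -293  -845  -1813

-1813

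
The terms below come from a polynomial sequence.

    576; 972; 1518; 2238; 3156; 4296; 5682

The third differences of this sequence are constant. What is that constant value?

Δ: 396, 546, 720, 918, 1140, 1386
Δ²: 150, 174, 198, 222, 246
Δ³: 24, 24, 24, 24

24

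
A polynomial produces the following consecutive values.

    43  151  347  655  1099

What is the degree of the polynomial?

3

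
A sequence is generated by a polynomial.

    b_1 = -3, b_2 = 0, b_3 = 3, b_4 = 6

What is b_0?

First differences: 3, 3, 3
The first differences are constant at 3.
Work back: -3 − 3 = -6

-6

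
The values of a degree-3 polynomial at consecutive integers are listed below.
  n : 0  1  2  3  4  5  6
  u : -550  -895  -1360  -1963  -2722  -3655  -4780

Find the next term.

-6115

Δ: -345 , -465 , -603 , -759 , -933 , -1125
Δ²: -120 , -138 , -156 , -174 , -192
Δ³: -18 , -18 , -18 , -18
Third differences constant at -18.
-192 − 18 = -210;  -1125 − 210 = -1335;  -4780 − 1335 = -6115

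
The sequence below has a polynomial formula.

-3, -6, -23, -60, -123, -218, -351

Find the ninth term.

-755

-3, -17, -37, -63, -95, -133
-14, -20, -26, -32, -38
-6, -6, -6, -6
Constant third difference = -6, so extend:
-38 − 6 = -44;  -133 − 44 = -177;  -351 − 177 = -528
-44 − 6 = -50;  -177 − 50 = -227;  -528 − 227 = -755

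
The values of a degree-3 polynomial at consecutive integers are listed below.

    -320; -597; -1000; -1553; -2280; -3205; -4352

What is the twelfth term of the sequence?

-14257

Δ: -277, -403, -553, -727, -925, -1147
Δ²: -126, -150, -174, -198, -222
Δ³: -24, -24, -24, -24
Constant third difference = -24, so extend:
-222 − 24 = -246;  -1147 − 246 = -1393;  -4352 − 1393 = -5745
-246 − 24 = -270;  -1393 − 270 = -1663;  -5745 − 1663 = -7408
-270 − 24 = -294;  -1663 − 294 = -1957;  -7408 − 1957 = -9365
-294 − 24 = -318;  -1957 − 318 = -2275;  -9365 − 2275 = -11640
-318 − 24 = -342;  -2275 − 342 = -2617;  -11640 − 2617 = -14257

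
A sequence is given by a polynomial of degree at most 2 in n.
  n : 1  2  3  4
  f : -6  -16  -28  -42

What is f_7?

-96

First differences: -10, -12, -14
Second differences: -2, -2
Constant second difference = -2, so extend:
-14 − 2 = -16;  -42 − 16 = -58
-16 − 2 = -18;  -58 − 18 = -76
-18 − 2 = -20;  -76 − 20 = -96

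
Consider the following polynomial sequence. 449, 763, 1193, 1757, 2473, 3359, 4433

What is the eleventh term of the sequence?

10969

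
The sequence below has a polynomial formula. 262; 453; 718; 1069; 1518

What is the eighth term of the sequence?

3573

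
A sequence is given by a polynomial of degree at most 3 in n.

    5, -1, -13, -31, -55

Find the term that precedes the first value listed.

5

Δ: -6, -12, -18, -24
Δ²: -6, -6, -6
The second differences are constant at -6.
Work back: -6 + 6 = 0;  5 + 0 = 5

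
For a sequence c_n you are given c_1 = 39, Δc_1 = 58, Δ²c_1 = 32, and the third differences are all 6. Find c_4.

315

Build the table forward from the leading diagonal:
Δ³: 6, 6, 6, 6
Δ²: 32, 38, 44, 50
Δ: 58, 90, 128, 172
c: 39, 97, 187, 315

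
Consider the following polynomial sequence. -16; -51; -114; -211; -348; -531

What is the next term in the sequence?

-766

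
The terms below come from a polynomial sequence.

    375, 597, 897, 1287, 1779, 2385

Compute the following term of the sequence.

3117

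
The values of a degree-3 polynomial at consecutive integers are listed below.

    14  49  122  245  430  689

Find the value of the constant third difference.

First differences: 35, 73, 123, 185, 259
Second differences: 38, 50, 62, 74
Third differences: 12, 12, 12

12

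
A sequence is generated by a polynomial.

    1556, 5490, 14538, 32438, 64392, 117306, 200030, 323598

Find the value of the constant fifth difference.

Δ: 3934, 9048, 17900, 31954, 52914, 82724, 123568
Δ²: 5114, 8852, 14054, 20960, 29810, 40844
Δ³: 3738, 5202, 6906, 8850, 11034
Δ⁴: 1464, 1704, 1944, 2184
Δ⁵: 240, 240, 240

240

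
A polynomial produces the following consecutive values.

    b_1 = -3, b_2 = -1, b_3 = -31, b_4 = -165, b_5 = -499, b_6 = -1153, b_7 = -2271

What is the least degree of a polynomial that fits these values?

4

Δ: 2, -30, -134, -334, -654, -1118
Δ²: -32, -104, -200, -320, -464
Δ³: -72, -96, -120, -144
Δ⁴: -24, -24, -24
The fourth differences are constant, so the polynomial has degree 4.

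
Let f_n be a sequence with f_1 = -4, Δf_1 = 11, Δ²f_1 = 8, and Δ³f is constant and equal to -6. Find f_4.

Build the table forward from the leading diagonal:
Δ³: -6, -6, -6, -6
Δ²: 8, 2, -4, -10
Δ: 11, 19, 21, 17
f: -4, 7, 26, 47

47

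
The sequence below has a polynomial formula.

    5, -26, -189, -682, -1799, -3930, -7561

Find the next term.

-13274

D1: -31  -163  -493  -1117  -2131  -3631
D2: -132  -330  -624  -1014  -1500
D3: -198  -294  -390  -486
D4: -96  -96  -96
The fourth differences are constant (-96).
-486 − 96 = -582;  -1500 − 582 = -2082;  -3631 − 2082 = -5713;  -7561 − 5713 = -13274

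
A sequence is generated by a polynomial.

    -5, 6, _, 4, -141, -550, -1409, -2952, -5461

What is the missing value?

23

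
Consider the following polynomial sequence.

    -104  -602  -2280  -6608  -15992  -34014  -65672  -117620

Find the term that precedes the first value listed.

-12

Δ: -498  -1678  -4328  -9384  -18022  -31658  -51948
Δ²: -1180  -2650  -5056  -8638  -13636  -20290
Δ³: -1470  -2406  -3582  -4998  -6654
Δ⁴: -936  -1176  -1416  -1656
Δ⁵: -240  -240  -240
The fifth differences are constant at -240.
Work back: -936 + 240 = -696;  -1470 + 696 = -774;  -1180 + 774 = -406;  -498 + 406 = -92;  -104 + 92 = -12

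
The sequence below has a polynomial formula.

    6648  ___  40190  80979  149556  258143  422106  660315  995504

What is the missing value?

Using the last 7 terms:
40789, 68577, 108587, 163963, 238209, 335189
27788, 40010, 55376, 74246, 96980
12222, 15366, 18870, 22734
3144, 3504, 3864
360, 360
Constant fifth difference = 360.
Extend backward: 3144 − 360 = 2784;  12222 − 2784 = 9438;  27788 − 9438 = 18350;  40789 − 18350 = 22439;  40190 − 22439 = 17751

17751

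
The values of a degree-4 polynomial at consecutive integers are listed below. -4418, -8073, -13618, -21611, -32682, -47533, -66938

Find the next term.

First differences: -3655, -5545, -7993, -11071, -14851, -19405
Second differences: -1890, -2448, -3078, -3780, -4554
Third differences: -558, -630, -702, -774
Fourth differences: -72, -72, -72
Constant fourth difference = -72, so extend:
-774 − 72 = -846;  -4554 − 846 = -5400;  -19405 − 5400 = -24805;  -66938 − 24805 = -91743

-91743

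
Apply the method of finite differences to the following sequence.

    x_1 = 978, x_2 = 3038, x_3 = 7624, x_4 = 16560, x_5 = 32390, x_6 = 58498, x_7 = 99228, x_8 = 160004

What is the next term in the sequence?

247450

D1: 2060 , 4586 , 8936 , 15830 , 26108 , 40730 , 60776
D2: 2526 , 4350 , 6894 , 10278 , 14622 , 20046
D3: 1824 , 2544 , 3384 , 4344 , 5424
D4: 720 , 840 , 960 , 1080
D5: 120 , 120 , 120
The fifth differences are constant (120).
1080 + 120 = 1200;  5424 + 1200 = 6624;  20046 + 6624 = 26670;  60776 + 26670 = 87446;  160004 + 87446 = 247450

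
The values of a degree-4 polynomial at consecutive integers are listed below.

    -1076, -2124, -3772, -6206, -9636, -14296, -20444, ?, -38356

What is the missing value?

-28362

Using the first 7 terms:
Δ: -1048  -1648  -2434  -3430  -4660  -6148
Δ²: -600  -786  -996  -1230  -1488
Δ³: -186  -210  -234  -258
Δ⁴: -24  -24  -24
Constant fourth difference = -24.
Extend forward: -258 − 24 = -282;  -1488 − 282 = -1770;  -6148 − 1770 = -7918;  -20444 − 7918 = -28362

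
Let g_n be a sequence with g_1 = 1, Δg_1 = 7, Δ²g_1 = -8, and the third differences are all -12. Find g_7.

Build the table forward from the leading diagonal:
D3: -12, -12, -12, -12, -12, -12, -12
D2: -8, -20, -32, -44, -56, -68, -80
D1: 7, -1, -21, -53, -97, -153, -221
g: 1, 8, 7, -14, -67, -164, -317

-317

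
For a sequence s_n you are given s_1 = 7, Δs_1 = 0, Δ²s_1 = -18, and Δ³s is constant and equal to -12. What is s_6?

-293

Build the table forward from the leading diagonal:
Third differences: -12  -12  -12  -12  -12  -12
Second differences: -18  -30  -42  -54  -66  -78
First differences: 0  -18  -48  -90  -144  -210
s: 7  7  -11  -59  -149  -293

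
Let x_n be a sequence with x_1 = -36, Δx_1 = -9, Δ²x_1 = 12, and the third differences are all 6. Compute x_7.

210

Build the table forward from the leading diagonal:
Third differences: 6, 6, 6, 6, 6, 6, 6
Second differences: 12, 18, 24, 30, 36, 42, 48
First differences: -9, 3, 21, 45, 75, 111, 153
x: -36, -45, -42, -21, 24, 99, 210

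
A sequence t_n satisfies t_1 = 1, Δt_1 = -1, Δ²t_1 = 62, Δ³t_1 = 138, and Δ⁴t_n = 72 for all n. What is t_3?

Build the table forward from the leading diagonal:
Fourth differences: 72  72  72
Third differences: 138  210  282
Second differences: 62  200  410
First differences: -1  61  261
t: 1  0  61

61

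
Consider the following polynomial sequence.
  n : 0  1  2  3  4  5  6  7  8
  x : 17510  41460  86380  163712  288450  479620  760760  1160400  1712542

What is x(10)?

23950, 44920, 77332, 124738, 191170, 281140, 399640, 552142
20970, 32412, 47406, 66432, 89970, 118500, 152502
11442, 14994, 19026, 23538, 28530, 34002
3552, 4032, 4512, 4992, 5472
480, 480, 480, 480
Fifth differences constant at 480.
5472 + 480 = 5952;  34002 + 5952 = 39954;  152502 + 39954 = 192456;  552142 + 192456 = 744598;  1712542 + 744598 = 2457140
5952 + 480 = 6432;  39954 + 6432 = 46386;  192456 + 46386 = 238842;  744598 + 238842 = 983440;  2457140 + 983440 = 3440580

3440580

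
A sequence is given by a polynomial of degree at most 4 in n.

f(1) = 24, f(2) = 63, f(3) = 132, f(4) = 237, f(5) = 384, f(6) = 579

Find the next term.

First differences: 39 , 69 , 105 , 147 , 195
Second differences: 30 , 36 , 42 , 48
Third differences: 6 , 6 , 6
Third differences constant at 6.
48 + 6 = 54;  195 + 54 = 249;  579 + 249 = 828

828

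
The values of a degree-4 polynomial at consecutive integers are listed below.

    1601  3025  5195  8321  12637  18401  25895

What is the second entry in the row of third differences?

First differences: 1424, 2170, 3126, 4316, 5764, 7494
Second differences: 746, 956, 1190, 1448, 1730
Third differences: 210, 234, 258, 282
Fourth differences: 24, 24, 24

234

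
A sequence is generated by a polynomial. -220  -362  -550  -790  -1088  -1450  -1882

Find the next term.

Δ: -142  -188  -240  -298  -362  -432
Δ²: -46  -52  -58  -64  -70
Δ³: -6  -6  -6  -6
The third differences are constant (-6).
-70 − 6 = -76;  -432 − 76 = -508;  -1882 − 508 = -2390

-2390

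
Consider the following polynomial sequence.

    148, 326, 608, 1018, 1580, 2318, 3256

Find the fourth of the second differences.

First differences: 178, 282, 410, 562, 738, 938
Second differences: 104, 128, 152, 176, 200
Third differences: 24, 24, 24, 24

176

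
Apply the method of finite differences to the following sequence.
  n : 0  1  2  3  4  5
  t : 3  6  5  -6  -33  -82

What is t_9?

-618

First differences: 3, -1, -11, -27, -49
Second differences: -4, -10, -16, -22
Third differences: -6, -6, -6
Constant third difference = -6, so extend:
-22 − 6 = -28;  -49 − 28 = -77;  -82 − 77 = -159
-28 − 6 = -34;  -77 − 34 = -111;  -159 − 111 = -270
-34 − 6 = -40;  -111 − 40 = -151;  -270 − 151 = -421
-40 − 6 = -46;  -151 − 46 = -197;  -421 − 197 = -618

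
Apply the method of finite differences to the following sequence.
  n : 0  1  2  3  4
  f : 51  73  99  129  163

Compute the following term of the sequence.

201

D1: 22 , 26 , 30 , 34
D2: 4 , 4 , 4
The second differences are constant (4).
34 + 4 = 38;  163 + 38 = 201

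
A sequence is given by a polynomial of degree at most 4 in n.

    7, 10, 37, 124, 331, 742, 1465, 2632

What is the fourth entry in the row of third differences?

Δ: 3, 27, 87, 207, 411, 723, 1167
Δ²: 24, 60, 120, 204, 312, 444
Δ³: 36, 60, 84, 108, 132
Δ⁴: 24, 24, 24, 24

108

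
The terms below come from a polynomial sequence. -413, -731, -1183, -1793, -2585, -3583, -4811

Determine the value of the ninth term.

-8053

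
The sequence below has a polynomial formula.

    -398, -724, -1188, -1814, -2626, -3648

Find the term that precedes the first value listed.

-186

Δ: -326  -464  -626  -812  -1022
Δ²: -138  -162  -186  -210
Δ³: -24  -24  -24
The third differences are constant at -24.
Work back: -138 + 24 = -114;  -326 + 114 = -212;  -398 + 212 = -186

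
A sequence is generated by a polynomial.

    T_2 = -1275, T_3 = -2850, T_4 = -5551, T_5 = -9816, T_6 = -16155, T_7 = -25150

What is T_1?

First differences: -1575, -2701, -4265, -6339, -8995
Second differences: -1126, -1564, -2074, -2656
Third differences: -438, -510, -582
Fourth differences: -72, -72
The fourth differences are constant at -72.
Work back: -438 + 72 = -366;  -1126 + 366 = -760;  -1575 + 760 = -815;  -1275 + 815 = -460

-460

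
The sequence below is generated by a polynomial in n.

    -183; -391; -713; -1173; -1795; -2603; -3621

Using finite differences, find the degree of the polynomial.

-208, -322, -460, -622, -808, -1018
-114, -138, -162, -186, -210
-24, -24, -24, -24
The third differences are constant, so the polynomial has degree 3.

3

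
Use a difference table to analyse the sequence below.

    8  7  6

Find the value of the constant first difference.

-1

First differences: -1, -1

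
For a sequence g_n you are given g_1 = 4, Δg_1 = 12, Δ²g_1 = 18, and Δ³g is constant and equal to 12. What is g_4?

106

Build the table forward from the leading diagonal:
D3: 12, 12, 12, 12
D2: 18, 30, 42, 54
D1: 12, 30, 60, 102
g: 4, 16, 46, 106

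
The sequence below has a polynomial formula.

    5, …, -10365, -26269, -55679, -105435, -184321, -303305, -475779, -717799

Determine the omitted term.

Using the last 8 terms:
D1: -15904, -29410, -49756, -78886, -118984, -172474, -242020
D2: -13506, -20346, -29130, -40098, -53490, -69546
D3: -6840, -8784, -10968, -13392, -16056
D4: -1944, -2184, -2424, -2664
D5: -240, -240, -240
Constant fifth difference = -240.
Extend backward: -1944 + 240 = -1704;  -6840 + 1704 = -5136;  -13506 + 5136 = -8370;  -15904 + 8370 = -7534;  -10365 + 7534 = -2831

-2831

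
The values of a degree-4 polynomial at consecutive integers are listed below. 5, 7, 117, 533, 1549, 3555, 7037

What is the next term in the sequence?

12577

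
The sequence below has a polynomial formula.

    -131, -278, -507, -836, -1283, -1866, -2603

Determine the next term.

-3512

Δ: -147, -229, -329, -447, -583, -737
Δ²: -82, -100, -118, -136, -154
Δ³: -18, -18, -18, -18
Third differences constant at -18.
-154 − 18 = -172;  -737 − 172 = -909;  -2603 − 909 = -3512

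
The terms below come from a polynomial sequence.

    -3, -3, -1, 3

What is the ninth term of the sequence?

53

Δ: 0, 2, 4
Δ²: 2, 2
The second differences are constant (2).
4 + 2 = 6;  3 + 6 = 9
6 + 2 = 8;  9 + 8 = 17
8 + 2 = 10;  17 + 10 = 27
10 + 2 = 12;  27 + 12 = 39
12 + 2 = 14;  39 + 14 = 53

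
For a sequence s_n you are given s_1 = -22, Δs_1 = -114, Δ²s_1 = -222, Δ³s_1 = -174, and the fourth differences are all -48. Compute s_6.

Build the table forward from the leading diagonal:
Fourth differences: -48  -48  -48  -48  -48  -48
Third differences: -174  -222  -270  -318  -366  -414
Second differences: -222  -396  -618  -888  -1206  -1572
First differences: -114  -336  -732  -1350  -2238  -3444
s: -22  -136  -472  -1204  -2554  -4792

-4792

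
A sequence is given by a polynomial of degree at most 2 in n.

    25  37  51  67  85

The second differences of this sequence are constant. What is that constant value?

2

First differences: 12, 14, 16, 18
Second differences: 2, 2, 2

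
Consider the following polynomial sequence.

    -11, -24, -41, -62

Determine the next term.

-13, -17, -21
-4, -4
Constant second difference = -4, so extend:
-21 − 4 = -25;  -62 − 25 = -87

-87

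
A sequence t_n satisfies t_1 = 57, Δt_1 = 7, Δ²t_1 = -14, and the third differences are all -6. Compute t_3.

57

Build the table forward from the leading diagonal:
D3: -6, -6, -6
D2: -14, -20, -26
D1: 7, -7, -27
t: 57, 64, 57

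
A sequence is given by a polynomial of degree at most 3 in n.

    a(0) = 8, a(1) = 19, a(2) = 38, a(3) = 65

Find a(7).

253

First differences: 11 , 19 , 27
Second differences: 8 , 8
Constant second difference = 8, so extend:
27 + 8 = 35;  65 + 35 = 100
35 + 8 = 43;  100 + 43 = 143
43 + 8 = 51;  143 + 51 = 194
51 + 8 = 59;  194 + 59 = 253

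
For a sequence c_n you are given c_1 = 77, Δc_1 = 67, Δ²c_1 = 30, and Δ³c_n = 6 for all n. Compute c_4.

374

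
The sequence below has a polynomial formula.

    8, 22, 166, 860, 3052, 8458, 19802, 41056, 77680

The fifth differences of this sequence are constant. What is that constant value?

240

First differences: 14, 144, 694, 2192, 5406, 11344, 21254, 36624
Second differences: 130, 550, 1498, 3214, 5938, 9910, 15370
Third differences: 420, 948, 1716, 2724, 3972, 5460
Fourth differences: 528, 768, 1008, 1248, 1488
Fifth differences: 240, 240, 240, 240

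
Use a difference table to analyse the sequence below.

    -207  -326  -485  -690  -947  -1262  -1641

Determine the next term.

-2090

First differences: -119, -159, -205, -257, -315, -379
Second differences: -40, -46, -52, -58, -64
Third differences: -6, -6, -6, -6
Constant third difference = -6, so extend:
-64 − 6 = -70;  -379 − 70 = -449;  -1641 − 449 = -2090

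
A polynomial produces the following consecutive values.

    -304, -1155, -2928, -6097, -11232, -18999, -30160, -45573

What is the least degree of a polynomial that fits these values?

D1: -851, -1773, -3169, -5135, -7767, -11161, -15413
D2: -922, -1396, -1966, -2632, -3394, -4252
D3: -474, -570, -666, -762, -858
D4: -96, -96, -96, -96
The fourth differences are constant, so the polynomial has degree 4.

4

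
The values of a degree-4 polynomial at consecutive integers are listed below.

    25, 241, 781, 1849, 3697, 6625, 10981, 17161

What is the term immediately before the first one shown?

-23

Δ: 216  540  1068  1848  2928  4356  6180
Δ²: 324  528  780  1080  1428  1824
Δ³: 204  252  300  348  396
Δ⁴: 48  48  48  48
The fourth differences are constant at 48.
Work back: 204 − 48 = 156;  324 − 156 = 168;  216 − 168 = 48;  25 − 48 = -23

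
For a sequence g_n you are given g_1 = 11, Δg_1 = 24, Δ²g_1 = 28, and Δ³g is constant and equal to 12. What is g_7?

Build the table forward from the leading diagonal:
D3: 12, 12, 12, 12, 12, 12, 12
D2: 28, 40, 52, 64, 76, 88, 100
D1: 24, 52, 92, 144, 208, 284, 372
g: 11, 35, 87, 179, 323, 531, 815

815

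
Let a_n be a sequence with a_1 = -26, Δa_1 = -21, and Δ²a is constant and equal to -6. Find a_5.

Build the table forward from the leading diagonal:
D2: -6, -6, -6, -6, -6
D1: -21, -27, -33, -39, -45
a: -26, -47, -74, -107, -146

-146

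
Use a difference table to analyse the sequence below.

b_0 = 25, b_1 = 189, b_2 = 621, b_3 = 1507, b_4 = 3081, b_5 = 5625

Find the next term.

164, 432, 886, 1574, 2544
268, 454, 688, 970
186, 234, 282
48, 48
Constant fourth difference = 48, so extend:
282 + 48 = 330;  970 + 330 = 1300;  2544 + 1300 = 3844;  5625 + 3844 = 9469

9469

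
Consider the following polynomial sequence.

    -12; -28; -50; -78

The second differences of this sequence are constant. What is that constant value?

-6

First differences: -16, -22, -28
Second differences: -6, -6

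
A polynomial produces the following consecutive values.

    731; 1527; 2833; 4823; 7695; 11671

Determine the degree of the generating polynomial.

4

D1: 796, 1306, 1990, 2872, 3976
D2: 510, 684, 882, 1104
D3: 174, 198, 222
D4: 24, 24
The fourth differences are constant, so the polynomial has degree 4.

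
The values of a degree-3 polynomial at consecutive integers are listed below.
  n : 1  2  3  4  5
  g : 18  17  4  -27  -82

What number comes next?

-1 , -13 , -31 , -55
-12 , -18 , -24
-6 , -6
Third differences constant at -6.
-24 − 6 = -30;  -55 − 30 = -85;  -82 − 85 = -167

-167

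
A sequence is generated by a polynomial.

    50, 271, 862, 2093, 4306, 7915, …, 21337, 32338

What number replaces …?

13406

Using the first 6 terms:
First differences: 221, 591, 1231, 2213, 3609
Second differences: 370, 640, 982, 1396
Third differences: 270, 342, 414
Fourth differences: 72, 72
Constant fourth difference = 72.
Extend forward: 414 + 72 = 486;  1396 + 486 = 1882;  3609 + 1882 = 5491;  7915 + 5491 = 13406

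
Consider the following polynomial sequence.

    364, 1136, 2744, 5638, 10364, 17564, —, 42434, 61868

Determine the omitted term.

27976

Using the first 6 terms:
Δ: 772  1608  2894  4726  7200
Δ²: 836  1286  1832  2474
Δ³: 450  546  642
Δ⁴: 96  96
Constant fourth difference = 96.
Extend forward: 642 + 96 = 738;  2474 + 738 = 3212;  7200 + 3212 = 10412;  17564 + 10412 = 27976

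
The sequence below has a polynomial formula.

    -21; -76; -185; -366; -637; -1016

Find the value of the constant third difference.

First differences: -55, -109, -181, -271, -379
Second differences: -54, -72, -90, -108
Third differences: -18, -18, -18

-18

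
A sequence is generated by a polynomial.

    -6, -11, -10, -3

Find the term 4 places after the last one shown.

85

First differences: -5  1  7
Second differences: 6  6
The second differences are constant (6).
7 + 6 = 13;  -3 + 13 = 10
13 + 6 = 19;  10 + 19 = 29
19 + 6 = 25;  29 + 25 = 54
25 + 6 = 31;  54 + 31 = 85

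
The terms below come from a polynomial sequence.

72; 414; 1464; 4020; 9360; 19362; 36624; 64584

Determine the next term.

First differences: 342 , 1050 , 2556 , 5340 , 10002 , 17262 , 27960
Second differences: 708 , 1506 , 2784 , 4662 , 7260 , 10698
Third differences: 798 , 1278 , 1878 , 2598 , 3438
Fourth differences: 480 , 600 , 720 , 840
Fifth differences: 120 , 120 , 120
Constant fifth difference = 120, so extend:
840 + 120 = 960;  3438 + 960 = 4398;  10698 + 4398 = 15096;  27960 + 15096 = 43056;  64584 + 43056 = 107640

107640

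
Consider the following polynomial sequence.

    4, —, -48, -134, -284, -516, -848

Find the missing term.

-8

Using the last 5 terms:
First differences: -86, -150, -232, -332
Second differences: -64, -82, -100
Third differences: -18, -18
Constant third difference = -18.
Extend backward: -64 + 18 = -46;  -86 + 46 = -40;  -48 + 40 = -8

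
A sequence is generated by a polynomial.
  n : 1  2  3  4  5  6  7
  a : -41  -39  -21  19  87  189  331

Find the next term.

519

2  18  40  68  102  142
16  22  28  34  40
6  6  6  6
Constant third difference = 6, so extend:
40 + 6 = 46;  142 + 46 = 188;  331 + 188 = 519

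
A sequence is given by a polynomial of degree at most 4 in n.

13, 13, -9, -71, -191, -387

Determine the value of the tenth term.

D1: 0  -22  -62  -120  -196
D2: -22  -40  -58  -76
D3: -18  -18  -18
Third differences constant at -18.
-76 − 18 = -94;  -196 − 94 = -290;  -387 − 290 = -677
-94 − 18 = -112;  -290 − 112 = -402;  -677 − 402 = -1079
-112 − 18 = -130;  -402 − 130 = -532;  -1079 − 532 = -1611
-130 − 18 = -148;  -532 − 148 = -680;  -1611 − 680 = -2291

-2291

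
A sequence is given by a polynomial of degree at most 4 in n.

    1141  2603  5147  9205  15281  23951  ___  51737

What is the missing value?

35863

Using the first 6 terms:
1462  2544  4058  6076  8670
1082  1514  2018  2594
432  504  576
72  72
Constant fourth difference = 72.
Extend forward: 576 + 72 = 648;  2594 + 648 = 3242;  8670 + 3242 = 11912;  23951 + 11912 = 35863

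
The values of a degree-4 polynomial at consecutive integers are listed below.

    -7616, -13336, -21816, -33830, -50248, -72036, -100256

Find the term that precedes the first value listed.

-3978

Δ: -5720  -8480  -12014  -16418  -21788  -28220
Δ²: -2760  -3534  -4404  -5370  -6432
Δ³: -774  -870  -966  -1062
Δ⁴: -96  -96  -96
The fourth differences are constant at -96.
Work back: -774 + 96 = -678;  -2760 + 678 = -2082;  -5720 + 2082 = -3638;  -7616 + 3638 = -3978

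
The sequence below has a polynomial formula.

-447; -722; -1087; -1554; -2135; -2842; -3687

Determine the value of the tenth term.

-7170

D1: -275  -365  -467  -581  -707  -845
D2: -90  -102  -114  -126  -138
D3: -12  -12  -12  -12
Constant third difference = -12, so extend:
-138 − 12 = -150;  -845 − 150 = -995;  -3687 − 995 = -4682
-150 − 12 = -162;  -995 − 162 = -1157;  -4682 − 1157 = -5839
-162 − 12 = -174;  -1157 − 174 = -1331;  -5839 − 1331 = -7170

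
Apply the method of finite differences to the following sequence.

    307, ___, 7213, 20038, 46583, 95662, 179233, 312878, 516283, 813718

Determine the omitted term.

Using the last 8 terms:
First differences: 12825  26545  49079  83571  133645  203405  297435
Second differences: 13720  22534  34492  50074  69760  94030
Third differences: 8814  11958  15582  19686  24270
Fourth differences: 3144  3624  4104  4584
Fifth differences: 480  480  480
Constant fifth difference = 480.
Extend backward: 3144 − 480 = 2664;  8814 − 2664 = 6150;  13720 − 6150 = 7570;  12825 − 7570 = 5255;  7213 − 5255 = 1958

1958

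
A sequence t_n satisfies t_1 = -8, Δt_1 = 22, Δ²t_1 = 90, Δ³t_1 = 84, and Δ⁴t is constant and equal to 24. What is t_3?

Build the table forward from the leading diagonal:
Δ⁴: 24  24  24
Δ³: 84  108  132
Δ²: 90  174  282
Δ: 22  112  286
t: -8  14  126

126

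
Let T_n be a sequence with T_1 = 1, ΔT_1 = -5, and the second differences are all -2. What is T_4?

-20

Build the table forward from the leading diagonal:
Δ²: -2, -2, -2, -2
Δ: -5, -7, -9, -11
T: 1, -4, -11, -20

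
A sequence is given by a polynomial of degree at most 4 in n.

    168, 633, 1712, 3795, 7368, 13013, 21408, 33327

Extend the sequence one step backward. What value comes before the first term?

23

D1: 465  1079  2083  3573  5645  8395  11919
D2: 614  1004  1490  2072  2750  3524
D3: 390  486  582  678  774
D4: 96  96  96  96
The fourth differences are constant at 96.
Work back: 390 − 96 = 294;  614 − 294 = 320;  465 − 320 = 145;  168 − 145 = 23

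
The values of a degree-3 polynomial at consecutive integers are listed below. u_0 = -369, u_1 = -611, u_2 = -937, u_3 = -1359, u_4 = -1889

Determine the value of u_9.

-6579

D1: -242, -326, -422, -530
D2: -84, -96, -108
D3: -12, -12
Third differences constant at -12.
-108 − 12 = -120;  -530 − 120 = -650;  -1889 − 650 = -2539
-120 − 12 = -132;  -650 − 132 = -782;  -2539 − 782 = -3321
-132 − 12 = -144;  -782 − 144 = -926;  -3321 − 926 = -4247
-144 − 12 = -156;  -926 − 156 = -1082;  -4247 − 1082 = -5329
-156 − 12 = -168;  -1082 − 168 = -1250;  -5329 − 1250 = -6579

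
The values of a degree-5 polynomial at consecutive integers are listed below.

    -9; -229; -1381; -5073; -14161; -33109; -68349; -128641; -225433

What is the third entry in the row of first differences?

-3692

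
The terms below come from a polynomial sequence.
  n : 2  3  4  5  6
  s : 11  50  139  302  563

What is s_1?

D1: 39  89  163  261
D2: 50  74  98
D3: 24  24
The third differences are constant at 24.
Work back: 50 − 24 = 26;  39 − 26 = 13;  11 − 13 = -2

-2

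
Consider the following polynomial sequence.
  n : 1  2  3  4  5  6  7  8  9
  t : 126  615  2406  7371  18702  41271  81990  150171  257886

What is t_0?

27

489  1791  4965  11331  22569  40719  68181  107715
1302  3174  6366  11238  18150  27462  39534
1872  3192  4872  6912  9312  12072
1320  1680  2040  2400  2760
360  360  360  360
The fifth differences are constant at 360.
Work back: 1320 − 360 = 960;  1872 − 960 = 912;  1302 − 912 = 390;  489 − 390 = 99;  126 − 99 = 27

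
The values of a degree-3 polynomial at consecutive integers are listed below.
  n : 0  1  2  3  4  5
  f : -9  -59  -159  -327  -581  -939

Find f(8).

Δ: -50 , -100 , -168 , -254 , -358
Δ²: -50 , -68 , -86 , -104
Δ³: -18 , -18 , -18
Third differences constant at -18.
-104 − 18 = -122;  -358 − 122 = -480;  -939 − 480 = -1419
-122 − 18 = -140;  -480 − 140 = -620;  -1419 − 620 = -2039
-140 − 18 = -158;  -620 − 158 = -778;  -2039 − 778 = -2817

-2817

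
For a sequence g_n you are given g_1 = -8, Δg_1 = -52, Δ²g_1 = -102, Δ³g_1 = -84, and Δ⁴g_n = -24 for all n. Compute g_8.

-6294

Build the table forward from the leading diagonal:
Fourth differences: -24  -24  -24  -24  -24  -24  -24  -24
Third differences: -84  -108  -132  -156  -180  -204  -228  -252
Second differences: -102  -186  -294  -426  -582  -762  -966  -1194
First differences: -52  -154  -340  -634  -1060  -1642  -2404  -3370
g: -8  -60  -214  -554  -1188  -2248  -3890  -6294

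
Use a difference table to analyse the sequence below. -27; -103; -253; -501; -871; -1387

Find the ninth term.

-76  -150  -248  -370  -516
-74  -98  -122  -146
-24  -24  -24
The third differences are constant (-24).
-146 − 24 = -170;  -516 − 170 = -686;  -1387 − 686 = -2073
-170 − 24 = -194;  -686 − 194 = -880;  -2073 − 880 = -2953
-194 − 24 = -218;  -880 − 218 = -1098;  -2953 − 1098 = -4051

-4051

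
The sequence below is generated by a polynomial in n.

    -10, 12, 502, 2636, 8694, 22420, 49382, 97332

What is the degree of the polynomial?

5

22, 490, 2134, 6058, 13726, 26962, 47950
468, 1644, 3924, 7668, 13236, 20988
1176, 2280, 3744, 5568, 7752
1104, 1464, 1824, 2184
360, 360, 360
The fifth differences are constant, so the polynomial has degree 5.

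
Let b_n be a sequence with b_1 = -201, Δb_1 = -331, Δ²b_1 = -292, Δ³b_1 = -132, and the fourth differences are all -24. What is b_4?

-2202

Build the table forward from the leading diagonal:
Δ⁴: -24, -24, -24, -24
Δ³: -132, -156, -180, -204
Δ²: -292, -424, -580, -760
Δ: -331, -623, -1047, -1627
b: -201, -532, -1155, -2202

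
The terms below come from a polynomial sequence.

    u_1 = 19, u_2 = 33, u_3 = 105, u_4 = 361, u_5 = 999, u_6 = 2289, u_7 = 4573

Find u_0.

First differences: 14, 72, 256, 638, 1290, 2284
Second differences: 58, 184, 382, 652, 994
Third differences: 126, 198, 270, 342
Fourth differences: 72, 72, 72
The fourth differences are constant at 72.
Work back: 126 − 72 = 54;  58 − 54 = 4;  14 − 4 = 10;  19 − 10 = 9

9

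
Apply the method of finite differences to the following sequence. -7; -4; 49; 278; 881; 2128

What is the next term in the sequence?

4361

Δ: 3 , 53 , 229 , 603 , 1247
Δ²: 50 , 176 , 374 , 644
Δ³: 126 , 198 , 270
Δ⁴: 72 , 72
Fourth differences constant at 72.
270 + 72 = 342;  644 + 342 = 986;  1247 + 986 = 2233;  2128 + 2233 = 4361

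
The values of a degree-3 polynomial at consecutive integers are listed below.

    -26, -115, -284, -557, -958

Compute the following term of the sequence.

-1511

Δ: -89 , -169 , -273 , -401
Δ²: -80 , -104 , -128
Δ³: -24 , -24
Third differences constant at -24.
-128 − 24 = -152;  -401 − 152 = -553;  -958 − 553 = -1511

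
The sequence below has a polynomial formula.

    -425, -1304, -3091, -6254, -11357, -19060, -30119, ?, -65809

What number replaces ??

Using the first 7 terms:
-879, -1787, -3163, -5103, -7703, -11059
-908, -1376, -1940, -2600, -3356
-468, -564, -660, -756
-96, -96, -96
Constant fourth difference = -96.
Extend forward: -756 − 96 = -852;  -3356 − 852 = -4208;  -11059 − 4208 = -15267;  -30119 − 15267 = -45386

-45386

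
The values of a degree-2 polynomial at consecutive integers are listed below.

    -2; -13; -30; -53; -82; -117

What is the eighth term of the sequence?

D1: -11  -17  -23  -29  -35
D2: -6  -6  -6  -6
The second differences are constant (-6).
-35 − 6 = -41;  -117 − 41 = -158
-41 − 6 = -47;  -158 − 47 = -205

-205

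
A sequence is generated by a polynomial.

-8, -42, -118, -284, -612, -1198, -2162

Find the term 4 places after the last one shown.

-13038

Δ: -34, -76, -166, -328, -586, -964
Δ²: -42, -90, -162, -258, -378
Δ³: -48, -72, -96, -120
Δ⁴: -24, -24, -24
The fourth differences are constant (-24).
-120 − 24 = -144;  -378 − 144 = -522;  -964 − 522 = -1486;  -2162 − 1486 = -3648
-144 − 24 = -168;  -522 − 168 = -690;  -1486 − 690 = -2176;  -3648 − 2176 = -5824
-168 − 24 = -192;  -690 − 192 = -882;  -2176 − 882 = -3058;  -5824 − 3058 = -8882
-192 − 24 = -216;  -882 − 216 = -1098;  -3058 − 1098 = -4156;  -8882 − 4156 = -13038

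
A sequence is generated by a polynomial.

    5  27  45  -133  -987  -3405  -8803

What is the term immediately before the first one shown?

3

22, 18, -178, -854, -2418, -5398
-4, -196, -676, -1564, -2980
-192, -480, -888, -1416
-288, -408, -528
-120, -120
The fifth differences are constant at -120.
Work back: -288 + 120 = -168;  -192 + 168 = -24;  -4 + 24 = 20;  22 − 20 = 2;  5 − 2 = 3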